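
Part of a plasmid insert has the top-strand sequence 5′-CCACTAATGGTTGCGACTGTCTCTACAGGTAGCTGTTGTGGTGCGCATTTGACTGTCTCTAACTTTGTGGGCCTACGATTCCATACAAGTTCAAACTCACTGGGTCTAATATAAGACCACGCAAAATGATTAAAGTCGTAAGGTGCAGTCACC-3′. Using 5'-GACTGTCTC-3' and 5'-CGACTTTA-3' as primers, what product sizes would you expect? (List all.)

124 bp, 88 bp

The forward primer GACTGTCTC matches the top strand at positions 15–23, 51–59.
The reverse primer's reverse complement is TAAAGTCG, matching at positions 131–138.
Each forward site pairs with the reverse site to give a product ending at position 138: sizes 124, 88 bp.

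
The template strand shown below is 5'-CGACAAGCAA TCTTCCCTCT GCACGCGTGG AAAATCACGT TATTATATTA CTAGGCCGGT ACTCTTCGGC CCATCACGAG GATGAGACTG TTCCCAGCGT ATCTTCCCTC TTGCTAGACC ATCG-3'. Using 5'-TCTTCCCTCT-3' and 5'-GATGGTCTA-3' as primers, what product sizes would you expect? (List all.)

The forward primer TCTTCCCTCT matches the top strand at positions 11–20, 102–111.
The reverse primer's reverse complement is TAGACCATC, matching at positions 115–123.
Each forward site pairs with the reverse site to give a product ending at position 123: sizes 113, 22 bp.

113 bp, 22 bp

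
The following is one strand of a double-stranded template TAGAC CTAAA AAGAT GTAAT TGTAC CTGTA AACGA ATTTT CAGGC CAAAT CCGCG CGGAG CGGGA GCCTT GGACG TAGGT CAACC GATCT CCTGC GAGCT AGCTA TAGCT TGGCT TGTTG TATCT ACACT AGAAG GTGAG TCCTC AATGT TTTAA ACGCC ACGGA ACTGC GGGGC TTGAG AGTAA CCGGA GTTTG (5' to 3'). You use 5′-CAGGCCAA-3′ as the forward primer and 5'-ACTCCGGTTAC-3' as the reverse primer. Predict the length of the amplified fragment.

152 bp

The forward primer matches the template at positions 41–48.
The reverse primer's reverse complement is GTAACCGGAGT, which matches the template at positions 182–192.
The product runs from position 41 to position 192, so its length is 192 − 41 + 1 = 152 bp.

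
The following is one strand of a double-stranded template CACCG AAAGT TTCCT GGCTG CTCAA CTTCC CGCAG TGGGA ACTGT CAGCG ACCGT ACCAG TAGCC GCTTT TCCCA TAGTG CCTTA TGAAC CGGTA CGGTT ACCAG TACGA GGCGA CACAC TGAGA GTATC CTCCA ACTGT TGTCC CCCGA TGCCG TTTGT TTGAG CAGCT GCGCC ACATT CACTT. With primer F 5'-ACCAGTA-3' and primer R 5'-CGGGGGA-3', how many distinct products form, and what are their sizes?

The forward primer ACCAGTA matches the top strand at positions 56–62, 101–107.
The reverse primer's reverse complement is TCCCCCG, matching at positions 143–149.
Each forward site pairs with the reverse site to give a product ending at position 149: sizes 94, 49 bp.

Two products: 94 bp, 49 bp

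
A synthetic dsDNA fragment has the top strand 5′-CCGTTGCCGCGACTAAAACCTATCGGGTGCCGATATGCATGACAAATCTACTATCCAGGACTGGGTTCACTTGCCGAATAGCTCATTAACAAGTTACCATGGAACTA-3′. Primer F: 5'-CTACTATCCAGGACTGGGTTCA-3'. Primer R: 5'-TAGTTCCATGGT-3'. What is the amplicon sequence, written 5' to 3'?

Forward primer CTACTATCCAGGACTGGGTTCA is found on the top strand at positions 48–69.
Taking the reverse complement of TAGTTCCATGGT gives ACCATGGAACTA, found at positions 96–107 on the template; the primer anneals here to the top strand with its 3' end pointing upstream.
The product is the template from position 48 through 107 (60 bp).

5'-CTACTATCCAGGACTGGGTTCACTTGCCGAATAGCTCATTAACAAGTTACCATGGAACTA-3'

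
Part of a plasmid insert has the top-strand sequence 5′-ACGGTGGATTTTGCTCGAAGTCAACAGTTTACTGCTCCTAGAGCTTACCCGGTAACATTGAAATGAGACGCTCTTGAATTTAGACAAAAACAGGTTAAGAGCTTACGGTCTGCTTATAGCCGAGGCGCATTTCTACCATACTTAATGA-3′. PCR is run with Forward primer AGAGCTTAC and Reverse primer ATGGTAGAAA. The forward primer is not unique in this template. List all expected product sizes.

The forward primer AGAGCTTAC matches the top strand at positions 40–48, 98–106.
The reverse primer's reverse complement is TTTCTACCAT, matching at positions 130–139.
Each forward site pairs with the reverse site to give a product ending at position 139: sizes 100, 42 bp.

100 bp, 42 bp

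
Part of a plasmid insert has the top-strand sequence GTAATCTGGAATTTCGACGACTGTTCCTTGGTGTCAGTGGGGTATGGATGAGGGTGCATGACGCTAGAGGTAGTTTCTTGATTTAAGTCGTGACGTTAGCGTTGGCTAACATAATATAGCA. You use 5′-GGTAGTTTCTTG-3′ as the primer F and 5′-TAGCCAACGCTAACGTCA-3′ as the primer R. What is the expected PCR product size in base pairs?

40 bp

The forward primer matches the template at positions 69–80.
The reverse primer's reverse complement is TGACGTTAGCGTTGGCTA, which matches the template at positions 91–108.
Product length = (reverse-primer end) − (forward-primer start) + 1 = 108 − 69 + 1 = 40 bp.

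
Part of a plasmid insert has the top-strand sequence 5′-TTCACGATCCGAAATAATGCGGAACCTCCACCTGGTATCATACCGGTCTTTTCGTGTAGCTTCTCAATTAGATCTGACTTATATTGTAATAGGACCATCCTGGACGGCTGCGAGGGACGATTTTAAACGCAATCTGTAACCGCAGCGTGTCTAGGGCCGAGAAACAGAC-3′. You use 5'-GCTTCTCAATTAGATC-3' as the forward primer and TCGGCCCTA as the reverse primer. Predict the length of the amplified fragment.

102 bp

Scanning the template, GCTTCTCAATTAGATC occurs at positions 59–74; this primer anneals to the bottom strand there with its 3' end pointing downstream.
Reverse complement of the reverse primer: TAGGGCCGA. This occurs on the top strand at positions 152–160.
Product length = (reverse-primer end) − (forward-primer start) + 1 = 160 − 59 + 1 = 102 bp.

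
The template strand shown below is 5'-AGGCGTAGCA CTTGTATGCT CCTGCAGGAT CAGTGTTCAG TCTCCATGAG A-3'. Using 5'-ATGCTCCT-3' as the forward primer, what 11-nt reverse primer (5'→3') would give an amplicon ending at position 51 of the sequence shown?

5'-TCTCATGGAGA-3'

The forward primer binds at positions 16–23; the product's 3' end on the top strand is position 51.
The reverse primer anneals to the top strand over positions 41–51, i.e. to TCTCCATGAGA.
Its sequence written 5'→3' is the reverse complement: TCTCATGGAGA.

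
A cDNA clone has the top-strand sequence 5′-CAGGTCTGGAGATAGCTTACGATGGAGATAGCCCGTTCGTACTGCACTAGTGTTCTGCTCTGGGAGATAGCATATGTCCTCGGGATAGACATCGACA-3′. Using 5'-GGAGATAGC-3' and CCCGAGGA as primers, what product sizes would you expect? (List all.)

The forward primer GGAGATAGC matches the top strand at positions 8–16, 24–32, 63–71.
The reverse primer's reverse complement is TCCTCGGG, matching at positions 77–84.
Each forward site pairs with the reverse site to give a product ending at position 84: sizes 77, 61, 22 bp.

77 bp, 61 bp, 22 bp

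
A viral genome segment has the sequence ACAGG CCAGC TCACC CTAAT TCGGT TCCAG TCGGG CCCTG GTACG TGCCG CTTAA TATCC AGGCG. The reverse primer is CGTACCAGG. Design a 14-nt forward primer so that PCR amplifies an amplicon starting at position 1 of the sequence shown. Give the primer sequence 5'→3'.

The reverse primer's reverse complement CCTGGTACG matches the template at positions 37–45; the product starts at position 1.
The forward primer is identical to the top strand over positions 1–14: ACAGGCCAGCTCAC.

5'-ACAGGCCAGCTCAC-3'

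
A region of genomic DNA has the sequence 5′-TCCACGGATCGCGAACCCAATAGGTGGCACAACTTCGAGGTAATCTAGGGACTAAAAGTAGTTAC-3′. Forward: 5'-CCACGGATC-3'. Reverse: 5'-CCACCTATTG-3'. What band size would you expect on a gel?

Forward primer CCACGGATC is found on the top strand at positions 2–10.
The reverse primer's reverse complement is CAATAGGTGG, which matches the template at positions 18–27.
Product length = (reverse-primer end) − (forward-primer start) + 1 = 27 − 2 + 1 = 26 bp.

26 bp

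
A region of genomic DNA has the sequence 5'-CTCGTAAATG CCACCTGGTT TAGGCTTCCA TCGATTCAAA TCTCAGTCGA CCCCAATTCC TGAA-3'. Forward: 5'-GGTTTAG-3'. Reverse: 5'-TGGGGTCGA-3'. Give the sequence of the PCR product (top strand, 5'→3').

5'-GGTTTAGGCTTCCATCGATTCAAATCTCAGTCGACCCCA-3'

Forward primer GGTTTAG is found on the top strand at positions 17–23.
The reverse primer's reverse complement is TCGACCCCA, which matches the template at positions 47–55.
The product is the template from position 17 through 55 (39 bp).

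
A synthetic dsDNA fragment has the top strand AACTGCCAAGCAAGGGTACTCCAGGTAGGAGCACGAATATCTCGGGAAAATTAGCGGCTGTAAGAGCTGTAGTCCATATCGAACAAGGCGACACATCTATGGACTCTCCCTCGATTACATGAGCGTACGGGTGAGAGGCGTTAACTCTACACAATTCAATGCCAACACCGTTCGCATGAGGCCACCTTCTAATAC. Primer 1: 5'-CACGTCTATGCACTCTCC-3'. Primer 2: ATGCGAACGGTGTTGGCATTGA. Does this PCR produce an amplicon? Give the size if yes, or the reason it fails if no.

Primer 1 (CACGTCTATGCACTCTCC) does not match the top strand, and its reverse complement GGAGAGTGCATAGACGTG does not match either.
With no annealing site for primer 1, no amplification occurs.

No product — primer 1 has no binding site in the template.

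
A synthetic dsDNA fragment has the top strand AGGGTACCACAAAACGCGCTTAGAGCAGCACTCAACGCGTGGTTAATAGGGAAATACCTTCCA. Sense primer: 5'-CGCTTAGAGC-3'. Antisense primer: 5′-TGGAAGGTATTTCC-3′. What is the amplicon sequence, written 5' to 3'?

5'-CGCTTAGAGCAGCACTCAACGCGTGGTTAATAGGGAAATACCTTCCA-3'

The forward primer matches the template at positions 17–26.
Reverse complement of the reverse primer: GGAAATACCTTCCA. This occurs on the top strand at positions 50–63.
The product is the template from position 17 through 63 (47 bp).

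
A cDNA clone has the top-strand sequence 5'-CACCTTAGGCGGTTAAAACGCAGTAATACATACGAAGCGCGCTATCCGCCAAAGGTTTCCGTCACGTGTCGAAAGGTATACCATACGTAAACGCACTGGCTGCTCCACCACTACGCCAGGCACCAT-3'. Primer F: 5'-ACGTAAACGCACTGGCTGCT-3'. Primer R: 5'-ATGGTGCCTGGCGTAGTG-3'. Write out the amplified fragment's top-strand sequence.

5'-ACGTAAACGCACTGGCTGCTCCACCACTACGCCAGGCACCAT-3'

The forward primer matches the template at positions 85–104.
Taking the reverse complement of ATGGTGCCTGGCGTAGTG gives CACTACGCCAGGCACCAT, found at positions 109–126 on the template; the primer anneals here to the top strand with its 3' end pointing upstream.
The product is the template from position 85 through 126 (42 bp).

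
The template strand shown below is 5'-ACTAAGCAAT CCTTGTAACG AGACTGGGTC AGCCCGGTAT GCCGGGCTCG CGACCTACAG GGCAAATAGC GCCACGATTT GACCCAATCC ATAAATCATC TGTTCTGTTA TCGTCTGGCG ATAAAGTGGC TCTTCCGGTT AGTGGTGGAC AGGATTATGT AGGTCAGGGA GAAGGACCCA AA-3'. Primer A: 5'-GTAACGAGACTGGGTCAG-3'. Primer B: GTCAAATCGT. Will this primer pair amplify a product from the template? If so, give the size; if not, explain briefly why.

Primer A (GTAACGAGACTGGGTCAG) matches the top strand at positions 15–32; it acts as a forward primer.
Primer B's reverse complement is ACGATTTGAC, matching the top strand at positions 74–83; it acts as a reverse primer.
The 3' ends face each other across positions 15–83, giving a 69 bp product.

Yes — a 69 bp product.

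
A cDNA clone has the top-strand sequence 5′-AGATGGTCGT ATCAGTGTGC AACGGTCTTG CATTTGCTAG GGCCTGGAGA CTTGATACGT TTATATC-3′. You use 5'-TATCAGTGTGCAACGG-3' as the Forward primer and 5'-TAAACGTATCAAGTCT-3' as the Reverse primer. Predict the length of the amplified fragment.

54 bp

Scanning the template, TATCAGTGTGCAACGG occurs at positions 10–25; this primer anneals to the bottom strand there with its 3' end pointing downstream.
Reverse complement of the reverse primer: AGACTTGATACGTTTA. This occurs on the top strand at positions 48–63.
Amplicon spans positions 10–63: 54 bp.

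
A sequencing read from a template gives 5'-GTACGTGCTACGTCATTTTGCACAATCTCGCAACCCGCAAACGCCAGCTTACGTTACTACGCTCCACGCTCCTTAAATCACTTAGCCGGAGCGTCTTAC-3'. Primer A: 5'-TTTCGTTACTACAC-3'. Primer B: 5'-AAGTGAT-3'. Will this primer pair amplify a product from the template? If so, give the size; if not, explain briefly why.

Primer A (TTTCGTTACTACAC) does not match the top strand, and its reverse complement GTGTAGTAACGAAA does not match either.
With no annealing site for primer A, no amplification occurs.

No product — primer A has no binding site in the template.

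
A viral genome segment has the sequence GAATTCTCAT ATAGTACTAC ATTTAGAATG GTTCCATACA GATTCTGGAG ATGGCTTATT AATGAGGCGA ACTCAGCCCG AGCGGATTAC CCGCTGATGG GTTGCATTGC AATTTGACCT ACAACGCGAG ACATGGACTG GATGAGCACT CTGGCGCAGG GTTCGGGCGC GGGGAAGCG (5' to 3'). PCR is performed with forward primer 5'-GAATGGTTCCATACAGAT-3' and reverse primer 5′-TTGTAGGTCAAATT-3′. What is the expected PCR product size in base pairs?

The forward primer matches the template at positions 26–43.
Taking the reverse complement of TTGTAGGTCAAATT gives AATTTGACCTACAA, found at positions 111–124 on the template; the primer anneals here to the top strand with its 3' end pointing upstream.
Product length = (reverse-primer end) − (forward-primer start) + 1 = 124 − 26 + 1 = 99 bp.

99 bp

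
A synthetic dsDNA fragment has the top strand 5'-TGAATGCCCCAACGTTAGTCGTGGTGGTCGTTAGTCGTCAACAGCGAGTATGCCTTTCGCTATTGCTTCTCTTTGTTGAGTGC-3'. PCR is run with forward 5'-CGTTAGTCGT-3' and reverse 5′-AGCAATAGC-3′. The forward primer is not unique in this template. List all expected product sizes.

The forward primer CGTTAGTCGT matches the top strand at positions 13–22, 29–38.
The reverse primer's reverse complement is GCTATTGCT, matching at positions 59–67.
Each forward site pairs with the reverse site to give a product ending at position 67: sizes 55, 39 bp.

55 bp, 39 bp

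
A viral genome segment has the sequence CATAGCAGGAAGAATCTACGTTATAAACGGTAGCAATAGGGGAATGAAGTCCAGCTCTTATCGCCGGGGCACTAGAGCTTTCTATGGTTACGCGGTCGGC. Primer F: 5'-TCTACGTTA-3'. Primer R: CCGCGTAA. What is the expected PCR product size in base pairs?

Scanning the template, TCTACGTTA occurs at positions 15–23; this primer anneals to the bottom strand there with its 3' end pointing downstream.
The reverse primer's reverse complement is TTACGCGG, which matches the template at positions 88–95.
Amplicon spans positions 15–95: 81 bp.

81 bp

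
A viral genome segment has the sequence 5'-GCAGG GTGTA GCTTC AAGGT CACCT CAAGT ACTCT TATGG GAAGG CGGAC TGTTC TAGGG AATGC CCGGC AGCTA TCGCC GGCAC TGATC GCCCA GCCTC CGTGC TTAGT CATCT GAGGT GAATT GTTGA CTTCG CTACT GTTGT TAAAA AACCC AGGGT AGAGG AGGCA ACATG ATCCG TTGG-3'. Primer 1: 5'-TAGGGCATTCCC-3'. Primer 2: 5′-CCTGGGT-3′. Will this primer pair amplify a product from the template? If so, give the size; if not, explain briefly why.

No product — primer 1 has no binding site in the template.

Primer 1 (TAGGGCATTCCC) does not match the top strand, and its reverse complement GGGAATGCCCTA does not match either.
With no annealing site for primer 1, no amplification occurs.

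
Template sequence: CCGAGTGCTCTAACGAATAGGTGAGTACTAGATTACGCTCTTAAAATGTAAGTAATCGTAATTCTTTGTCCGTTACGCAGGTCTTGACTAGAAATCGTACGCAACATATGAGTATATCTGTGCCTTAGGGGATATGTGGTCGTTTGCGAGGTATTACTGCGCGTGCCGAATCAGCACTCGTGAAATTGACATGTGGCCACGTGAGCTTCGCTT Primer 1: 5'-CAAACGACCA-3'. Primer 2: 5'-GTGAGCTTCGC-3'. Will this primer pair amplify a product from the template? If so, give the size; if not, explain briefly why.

No product — the primers' 3' ends point away from each other.

Primer 1 (CAAACGACCA) has reverse complement TGGTCGTTTG, which matches the top strand at positions 137–146; primer 1 anneals to the top strand there with its 3' end pointing upstream toward position 137.
Primer 2 (GTGAGCTTCGC) matches the top strand directly at positions 201–211; it anneals to the bottom strand with its 3' end pointing downstream toward position 211.
The 3' ends diverge (primer 1 extends toward position 1, primer 2 toward position 213), so the primers never converge on a shared product.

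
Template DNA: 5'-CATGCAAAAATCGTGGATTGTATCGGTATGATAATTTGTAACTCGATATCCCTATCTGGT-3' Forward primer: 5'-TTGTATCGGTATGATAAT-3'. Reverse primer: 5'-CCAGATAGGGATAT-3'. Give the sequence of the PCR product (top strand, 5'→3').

5'-TTGTATCGGTATGATAATTTGTAACTCGATATCCCTATCTGG-3'

Forward primer TTGTATCGGTATGATAAT is found on the top strand at positions 18–35.
Reverse complement of the reverse primer: ATATCCCTATCTGG. This occurs on the top strand at positions 46–59.
The product is the template from position 18 through 59 (42 bp).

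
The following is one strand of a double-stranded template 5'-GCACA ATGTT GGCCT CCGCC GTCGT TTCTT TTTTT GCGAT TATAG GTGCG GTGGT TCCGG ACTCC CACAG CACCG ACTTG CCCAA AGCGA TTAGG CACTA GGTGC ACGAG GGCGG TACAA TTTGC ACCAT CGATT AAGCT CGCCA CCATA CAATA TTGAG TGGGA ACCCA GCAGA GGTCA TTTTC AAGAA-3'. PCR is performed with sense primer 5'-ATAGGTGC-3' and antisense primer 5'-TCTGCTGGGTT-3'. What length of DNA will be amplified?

Scanning the template, ATAGGTGC occurs at positions 42–49; this primer anneals to the bottom strand there with its 3' end pointing downstream.
The reverse primer's reverse complement is AACCCAGCAGA, which matches the template at positions 165–175.
Product length = (reverse-primer end) − (forward-primer start) + 1 = 175 − 42 + 1 = 134 bp.

134 bp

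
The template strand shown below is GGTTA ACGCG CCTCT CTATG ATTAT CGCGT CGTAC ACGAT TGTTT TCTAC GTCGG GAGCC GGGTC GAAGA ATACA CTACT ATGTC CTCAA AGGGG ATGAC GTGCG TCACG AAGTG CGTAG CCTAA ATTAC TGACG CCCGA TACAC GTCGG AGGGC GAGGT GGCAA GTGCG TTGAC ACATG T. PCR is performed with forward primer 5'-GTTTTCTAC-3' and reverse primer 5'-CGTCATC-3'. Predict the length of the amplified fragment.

60 bp

Scanning the template, GTTTTCTAC occurs at positions 42–50; this primer anneals to the bottom strand there with its 3' end pointing downstream.
Taking the reverse complement of CGTCATC gives GATGACG, found at positions 95–101 on the template; the primer anneals here to the top strand with its 3' end pointing upstream.
The product runs from position 42 to position 101, so its length is 101 − 42 + 1 = 60 bp.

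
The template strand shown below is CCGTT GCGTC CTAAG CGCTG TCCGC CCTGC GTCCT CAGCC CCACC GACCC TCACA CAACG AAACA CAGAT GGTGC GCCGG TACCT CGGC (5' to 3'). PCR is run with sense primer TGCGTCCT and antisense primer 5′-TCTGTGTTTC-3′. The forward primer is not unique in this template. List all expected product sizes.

The forward primer TGCGTCCT matches the top strand at positions 5–12, 28–35.
The reverse primer's reverse complement is GAAACACAGA, matching at positions 60–69.
Each forward site pairs with the reverse site to give a product ending at position 69: sizes 65, 42 bp.

65 bp, 42 bp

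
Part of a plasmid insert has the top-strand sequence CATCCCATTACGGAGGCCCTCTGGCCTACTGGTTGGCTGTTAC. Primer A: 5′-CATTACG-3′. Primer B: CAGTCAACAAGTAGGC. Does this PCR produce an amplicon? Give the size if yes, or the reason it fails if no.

Primer B (CAGTCAACAAGTAGGC) does not match the top strand, and its reverse complement GCCTACTTGTTGACTG does not match either.
With no annealing site for primer B, no amplification occurs.

No product — primer B has no binding site in the template.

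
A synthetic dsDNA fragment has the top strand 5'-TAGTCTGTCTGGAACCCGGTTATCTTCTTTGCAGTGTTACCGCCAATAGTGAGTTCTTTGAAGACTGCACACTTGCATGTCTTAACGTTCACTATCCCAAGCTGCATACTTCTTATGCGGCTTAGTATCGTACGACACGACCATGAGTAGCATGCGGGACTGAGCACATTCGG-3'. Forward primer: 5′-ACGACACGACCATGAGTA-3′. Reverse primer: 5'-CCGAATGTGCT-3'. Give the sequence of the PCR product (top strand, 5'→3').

5'-ACGACACGACCATGAGTAGCATGCGGGACTGAGCACATTCGG-3'

Forward primer ACGACACGACCATGAGTA is found on the top strand at positions 132–149.
Reverse complement of the reverse primer: AGCACATTCGG. This occurs on the top strand at positions 163–173.
The product is the template from position 132 through 173 (42 bp).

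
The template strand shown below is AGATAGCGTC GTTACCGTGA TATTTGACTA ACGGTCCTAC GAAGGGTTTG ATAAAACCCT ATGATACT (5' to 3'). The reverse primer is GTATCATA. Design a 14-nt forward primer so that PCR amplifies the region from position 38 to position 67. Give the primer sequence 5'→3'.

The reverse primer's reverse complement TATGATAC matches the template at positions 60–67; the product starts at position 38.
The forward primer is identical to the top strand over positions 38–51: TACGAAGGGTTTGA.

5'-TACGAAGGGTTTGA-3'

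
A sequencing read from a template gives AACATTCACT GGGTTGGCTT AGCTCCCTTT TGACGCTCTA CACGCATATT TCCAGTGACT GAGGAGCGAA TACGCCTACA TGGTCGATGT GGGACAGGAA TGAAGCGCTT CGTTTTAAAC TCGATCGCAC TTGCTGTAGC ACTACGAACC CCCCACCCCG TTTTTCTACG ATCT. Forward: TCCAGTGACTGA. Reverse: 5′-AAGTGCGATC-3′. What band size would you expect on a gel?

Scanning the template, TCCAGTGACTGA occurs at positions 51–62; this primer anneals to the bottom strand there with its 3' end pointing downstream.
Taking the reverse complement of AAGTGCGATC gives GATCGCACTT, found at positions 123–132 on the template; the primer anneals here to the top strand with its 3' end pointing upstream.
Product length = (reverse-primer end) − (forward-primer start) + 1 = 132 − 51 + 1 = 82 bp.

82 bp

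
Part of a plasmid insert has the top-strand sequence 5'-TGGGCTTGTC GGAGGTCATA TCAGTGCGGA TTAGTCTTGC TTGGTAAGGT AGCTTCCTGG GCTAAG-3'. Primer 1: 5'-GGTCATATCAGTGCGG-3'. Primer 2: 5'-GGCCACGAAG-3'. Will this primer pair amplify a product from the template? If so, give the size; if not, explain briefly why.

No product — primer 2 has no binding site in the template.

Primer 2 (GGCCACGAAG) does not match the top strand, and its reverse complement CTTCGTGGCC does not match either.
With no annealing site for primer 2, no amplification occurs.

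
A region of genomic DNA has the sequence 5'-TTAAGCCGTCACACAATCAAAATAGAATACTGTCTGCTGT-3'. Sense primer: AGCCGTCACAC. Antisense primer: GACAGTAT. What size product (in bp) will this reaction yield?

The forward primer matches the template at positions 4–14.
Reverse complement of the reverse primer: ATACTGTC. This occurs on the top strand at positions 27–34.
The product runs from position 4 to position 34, so its length is 34 − 4 + 1 = 31 bp.

31 bp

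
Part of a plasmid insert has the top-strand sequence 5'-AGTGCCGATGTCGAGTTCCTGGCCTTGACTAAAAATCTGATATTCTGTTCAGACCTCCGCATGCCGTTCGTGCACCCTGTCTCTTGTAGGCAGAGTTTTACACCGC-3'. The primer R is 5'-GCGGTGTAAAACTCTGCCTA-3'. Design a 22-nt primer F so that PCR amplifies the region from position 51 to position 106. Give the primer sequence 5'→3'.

5'-AGACCTCCGCATGCCGTTCGTG-3'

The reverse primer's reverse complement TAGGCAGAGTTTTACACCGC matches the template at positions 87–106; the product starts at position 51.
The forward primer is identical to the top strand over positions 51–72: AGACCTCCGCATGCCGTTCGTG.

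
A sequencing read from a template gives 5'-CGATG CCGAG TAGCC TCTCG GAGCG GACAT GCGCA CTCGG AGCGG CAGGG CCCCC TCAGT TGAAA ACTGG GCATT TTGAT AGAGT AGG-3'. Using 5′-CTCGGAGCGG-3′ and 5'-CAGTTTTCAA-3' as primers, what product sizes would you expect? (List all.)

53 bp, 34 bp

The forward primer CTCGGAGCGG matches the top strand at positions 17–26, 36–45.
The reverse primer's reverse complement is TTGAAAACTG, matching at positions 60–69.
Each forward site pairs with the reverse site to give a product ending at position 69: sizes 53, 34 bp.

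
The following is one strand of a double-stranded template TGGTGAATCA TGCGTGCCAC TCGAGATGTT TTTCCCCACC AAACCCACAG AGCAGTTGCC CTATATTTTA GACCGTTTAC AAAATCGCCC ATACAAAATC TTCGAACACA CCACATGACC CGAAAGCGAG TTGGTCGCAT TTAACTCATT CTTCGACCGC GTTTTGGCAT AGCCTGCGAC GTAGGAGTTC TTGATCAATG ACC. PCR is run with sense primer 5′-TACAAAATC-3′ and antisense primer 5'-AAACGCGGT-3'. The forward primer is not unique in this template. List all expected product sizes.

87 bp, 73 bp

The forward primer TACAAAATC matches the top strand at positions 78–86, 92–100.
The reverse primer's reverse complement is ACCGCGTTT, matching at positions 156–164.
Each forward site pairs with the reverse site to give a product ending at position 164: sizes 87, 73 bp.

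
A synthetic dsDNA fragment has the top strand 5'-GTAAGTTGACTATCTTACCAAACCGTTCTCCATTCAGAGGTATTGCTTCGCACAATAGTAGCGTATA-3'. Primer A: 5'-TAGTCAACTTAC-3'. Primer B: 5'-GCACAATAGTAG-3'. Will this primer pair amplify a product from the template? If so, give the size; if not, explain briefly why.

No product — the primers' 3' ends point away from each other.

Primer A (TAGTCAACTTAC) has reverse complement GTAAGTTGACTA, which matches the top strand at positions 1–12; primer A anneals to the top strand there with its 3' end pointing upstream toward position 1.
Primer B (GCACAATAGTAG) matches the top strand directly at positions 50–61; it anneals to the bottom strand with its 3' end pointing downstream toward position 61.
The 3' ends diverge (primer A extends toward position 1, primer B toward position 67), so the primers never converge on a shared product.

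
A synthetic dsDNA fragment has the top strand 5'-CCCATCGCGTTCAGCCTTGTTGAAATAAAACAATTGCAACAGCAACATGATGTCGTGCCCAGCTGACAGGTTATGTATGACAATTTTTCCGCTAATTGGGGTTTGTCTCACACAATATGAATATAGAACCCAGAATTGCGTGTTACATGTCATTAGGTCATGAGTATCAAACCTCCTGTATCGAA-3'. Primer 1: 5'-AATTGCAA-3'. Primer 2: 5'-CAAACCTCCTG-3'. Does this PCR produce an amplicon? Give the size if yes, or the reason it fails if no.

No product — both primers anneal to the same strand and extend in the same direction.

Primer 1 (AATTGCAA) matches the top strand at positions 32–39 (3' end points downstream).
Primer 2 (CAAACCTCCTG) also matches the top strand directly, at positions 168–178 — its reverse complement CAGGAGGTTTG is not present.
Both primers anneal to the bottom strand with 3' ends pointing the same way, so neither can prime synthesis back toward the other.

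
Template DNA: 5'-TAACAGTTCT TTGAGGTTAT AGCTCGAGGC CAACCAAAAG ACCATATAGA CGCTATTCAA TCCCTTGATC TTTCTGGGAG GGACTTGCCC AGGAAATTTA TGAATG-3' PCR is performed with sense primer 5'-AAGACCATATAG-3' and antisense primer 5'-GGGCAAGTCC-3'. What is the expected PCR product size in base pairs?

Forward primer AAGACCATATAG is found on the top strand at positions 38–49.
Taking the reverse complement of GGGCAAGTCC gives GGACTTGCCC, found at positions 81–90 on the template; the primer anneals here to the top strand with its 3' end pointing upstream.
Product length = (reverse-primer end) − (forward-primer start) + 1 = 90 − 38 + 1 = 53 bp.

53 bp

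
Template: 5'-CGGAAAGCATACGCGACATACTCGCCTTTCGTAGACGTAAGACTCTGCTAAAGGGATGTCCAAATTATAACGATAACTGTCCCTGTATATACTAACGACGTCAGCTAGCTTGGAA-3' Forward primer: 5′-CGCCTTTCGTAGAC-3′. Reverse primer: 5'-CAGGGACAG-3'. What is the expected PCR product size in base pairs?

63 bp

The forward primer matches the template at positions 23–36.
Reverse complement of the reverse primer: CTGTCCCTG. This occurs on the top strand at positions 77–85.
Amplicon spans positions 23–85: 63 bp.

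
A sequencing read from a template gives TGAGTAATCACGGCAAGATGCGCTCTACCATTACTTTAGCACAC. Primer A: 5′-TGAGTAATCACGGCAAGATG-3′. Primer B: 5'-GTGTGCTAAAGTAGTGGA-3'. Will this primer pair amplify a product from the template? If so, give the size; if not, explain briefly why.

Primer B (GTGTGCTAAAGTAGTGGA) does not match the top strand, and its reverse complement TCCACTACTTTAGCACAC does not match either.
With no annealing site for primer B, no amplification occurs.

No product — primer B has no binding site in the template.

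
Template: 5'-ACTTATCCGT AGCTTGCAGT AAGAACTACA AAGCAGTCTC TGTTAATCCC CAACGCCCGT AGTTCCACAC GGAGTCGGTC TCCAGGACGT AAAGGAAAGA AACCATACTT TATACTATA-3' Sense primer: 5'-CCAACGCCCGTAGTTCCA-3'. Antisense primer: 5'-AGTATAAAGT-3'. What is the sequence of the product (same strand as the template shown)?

Forward primer CCAACGCCCGTAGTTCCA is found on the top strand at positions 50–67.
Reverse complement of the reverse primer: ACTTTATACT. This occurs on the top strand at positions 107–116.
The product is the template from position 50 through 116 (67 bp).

5'-CCAACGCCCGTAGTTCCACACGGAGTCGGTCTCCAGGACGTAAAGGAAAGAAACCATACTTTATACT-3'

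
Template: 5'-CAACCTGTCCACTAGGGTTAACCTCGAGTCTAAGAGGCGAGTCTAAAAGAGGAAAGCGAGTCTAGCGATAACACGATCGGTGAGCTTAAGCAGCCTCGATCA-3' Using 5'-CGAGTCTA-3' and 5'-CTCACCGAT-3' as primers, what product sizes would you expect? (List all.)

60 bp, 47 bp, 28 bp

The forward primer CGAGTCTA matches the top strand at positions 25–32, 38–45, 57–64.
The reverse primer's reverse complement is ATCGGTGAG, matching at positions 76–84.
Each forward site pairs with the reverse site to give a product ending at position 84: sizes 60, 47, 28 bp.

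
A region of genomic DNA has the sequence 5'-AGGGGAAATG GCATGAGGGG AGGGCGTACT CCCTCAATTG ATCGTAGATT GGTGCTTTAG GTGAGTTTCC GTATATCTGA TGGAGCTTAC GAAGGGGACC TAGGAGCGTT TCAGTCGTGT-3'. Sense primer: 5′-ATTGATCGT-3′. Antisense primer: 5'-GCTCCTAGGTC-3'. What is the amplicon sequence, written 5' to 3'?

The forward primer matches the template at positions 37–45.
Reverse complement of the reverse primer: GACCTAGGAGC. This occurs on the top strand at positions 97–107.
The product is the template from position 37 through 107 (71 bp).

5'-ATTGATCGTAGATTGGTGCTTTAGGTGAGTTTCCGTATATCTGATGGAGCTTACGAAGGGGACCTAGGAGC-3'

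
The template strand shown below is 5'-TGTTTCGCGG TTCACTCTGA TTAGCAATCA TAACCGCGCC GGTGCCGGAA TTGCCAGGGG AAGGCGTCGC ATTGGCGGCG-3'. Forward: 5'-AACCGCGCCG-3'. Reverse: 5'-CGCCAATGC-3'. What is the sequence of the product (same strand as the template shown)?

5'-AACCGCGCCGGTGCCGGAATTGCCAGGGGAAGGCGTCGCATTGGCG-3'

Forward primer AACCGCGCCG is found on the top strand at positions 32–41.
Taking the reverse complement of CGCCAATGC gives GCATTGGCG, found at positions 69–77 on the template; the primer anneals here to the top strand with its 3' end pointing upstream.
The product is the template from position 32 through 77 (46 bp).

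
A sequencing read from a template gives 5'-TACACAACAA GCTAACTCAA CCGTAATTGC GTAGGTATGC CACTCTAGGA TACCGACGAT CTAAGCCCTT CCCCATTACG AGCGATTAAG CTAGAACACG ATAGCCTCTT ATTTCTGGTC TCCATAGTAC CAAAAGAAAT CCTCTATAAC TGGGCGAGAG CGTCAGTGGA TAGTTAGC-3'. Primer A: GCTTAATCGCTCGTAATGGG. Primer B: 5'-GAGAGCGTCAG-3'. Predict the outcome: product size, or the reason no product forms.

No product — the primers' 3' ends point away from each other.

Primer A (GCTTAATCGCTCGTAATGGG) has reverse complement CCCATTACGAGCGATTAAGC, which matches the top strand at positions 72–91; primer A anneals to the top strand there with its 3' end pointing upstream toward position 72.
Primer B (GAGAGCGTCAG) matches the top strand directly at positions 156–166; it anneals to the bottom strand with its 3' end pointing downstream toward position 166.
The 3' ends diverge (primer A extends toward position 1, primer B toward position 178), so the primers never converge on a shared product.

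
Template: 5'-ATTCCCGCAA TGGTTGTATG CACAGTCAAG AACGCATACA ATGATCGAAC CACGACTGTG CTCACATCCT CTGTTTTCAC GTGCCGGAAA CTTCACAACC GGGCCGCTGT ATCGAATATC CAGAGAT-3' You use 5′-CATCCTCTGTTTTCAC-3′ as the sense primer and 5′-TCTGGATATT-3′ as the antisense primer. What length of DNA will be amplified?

Forward primer CATCCTCTGTTTTCAC is found on the top strand at positions 65–80.
Reverse complement of the reverse primer: AATATCCAGA. This occurs on the top strand at positions 115–124.
Product length = (reverse-primer end) − (forward-primer start) + 1 = 124 − 65 + 1 = 60 bp.

60 bp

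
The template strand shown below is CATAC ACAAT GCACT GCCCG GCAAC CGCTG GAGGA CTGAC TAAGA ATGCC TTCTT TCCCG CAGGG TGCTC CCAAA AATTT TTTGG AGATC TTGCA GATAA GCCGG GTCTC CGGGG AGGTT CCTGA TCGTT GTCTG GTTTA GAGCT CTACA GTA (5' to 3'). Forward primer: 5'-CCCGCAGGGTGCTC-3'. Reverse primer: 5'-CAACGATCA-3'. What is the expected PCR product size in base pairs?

75 bp

Scanning the template, CCCGCAGGGTGCTC occurs at positions 57–70; this primer anneals to the bottom strand there with its 3' end pointing downstream.
Taking the reverse complement of CAACGATCA gives TGATCGTTG, found at positions 123–131 on the template; the primer anneals here to the top strand with its 3' end pointing upstream.
Amplicon spans positions 57–131: 75 bp.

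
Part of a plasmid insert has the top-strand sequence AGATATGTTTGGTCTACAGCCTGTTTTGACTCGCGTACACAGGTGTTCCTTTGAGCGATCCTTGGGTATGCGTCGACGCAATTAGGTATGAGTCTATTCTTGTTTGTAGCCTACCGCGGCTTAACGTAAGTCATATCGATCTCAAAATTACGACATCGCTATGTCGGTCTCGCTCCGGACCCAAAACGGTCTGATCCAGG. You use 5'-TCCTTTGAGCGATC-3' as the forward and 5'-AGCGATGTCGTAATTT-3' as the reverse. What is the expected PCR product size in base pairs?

Forward primer TCCTTTGAGCGATC is found on the top strand at positions 47–60.
Taking the reverse complement of AGCGATGTCGTAATTT gives AAATTACGACATCGCT, found at positions 145–160 on the template; the primer anneals here to the top strand with its 3' end pointing upstream.
The product runs from position 47 to position 160, so its length is 160 − 47 + 1 = 114 bp.

114 bp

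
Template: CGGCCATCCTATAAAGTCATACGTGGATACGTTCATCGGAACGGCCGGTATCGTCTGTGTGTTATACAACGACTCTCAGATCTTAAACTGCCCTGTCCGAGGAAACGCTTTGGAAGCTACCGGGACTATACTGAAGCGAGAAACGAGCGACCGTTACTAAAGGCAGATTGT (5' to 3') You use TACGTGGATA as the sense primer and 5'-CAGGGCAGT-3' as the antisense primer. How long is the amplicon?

76 bp

Scanning the template, TACGTGGATA occurs at positions 20–29; this primer anneals to the bottom strand there with its 3' end pointing downstream.
The reverse primer's reverse complement is ACTGCCCTG, which matches the template at positions 87–95.
Product length = (reverse-primer end) − (forward-primer start) + 1 = 95 − 20 + 1 = 76 bp.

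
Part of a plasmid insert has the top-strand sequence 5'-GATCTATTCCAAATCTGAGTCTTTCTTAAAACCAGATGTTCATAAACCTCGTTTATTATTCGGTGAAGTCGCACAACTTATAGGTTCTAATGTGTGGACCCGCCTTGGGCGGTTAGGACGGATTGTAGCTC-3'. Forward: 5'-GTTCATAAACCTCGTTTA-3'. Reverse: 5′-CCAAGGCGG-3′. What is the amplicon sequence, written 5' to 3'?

The forward primer matches the template at positions 38–55.
Taking the reverse complement of CCAAGGCGG gives CCGCCTTGG, found at positions 100–108 on the template; the primer anneals here to the top strand with its 3' end pointing upstream.
The product is the template from position 38 through 108 (71 bp).

5'-GTTCATAAACCTCGTTTATTATTCGGTGAAGTCGCACAACTTATAGGTTCTAATGTGTGGACCCGCCTTGG-3'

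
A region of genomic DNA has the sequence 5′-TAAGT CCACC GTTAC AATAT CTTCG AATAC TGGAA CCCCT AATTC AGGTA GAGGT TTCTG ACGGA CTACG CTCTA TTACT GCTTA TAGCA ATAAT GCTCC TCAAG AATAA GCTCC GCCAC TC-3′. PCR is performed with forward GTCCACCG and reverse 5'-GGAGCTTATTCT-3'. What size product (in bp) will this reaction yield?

Forward primer GTCCACCG is found on the top strand at positions 4–11.
Taking the reverse complement of GGAGCTTATTCT gives AGAATAAGCTCC, found at positions 104–115 on the template; the primer anneals here to the top strand with its 3' end pointing upstream.
Amplicon spans positions 4–115: 112 bp.

112 bp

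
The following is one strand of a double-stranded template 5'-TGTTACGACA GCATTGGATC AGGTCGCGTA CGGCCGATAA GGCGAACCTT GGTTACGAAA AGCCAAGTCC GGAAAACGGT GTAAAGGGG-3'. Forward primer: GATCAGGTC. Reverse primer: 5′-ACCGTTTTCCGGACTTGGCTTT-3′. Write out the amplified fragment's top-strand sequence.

5'-GATCAGGTCGCGTACGGCCGATAAGGCGAACCTTGGTTACGAAAAGCCAAGTCCGGAAAACGGT-3'

Forward primer GATCAGGTC is found on the top strand at positions 17–25.
Taking the reverse complement of ACCGTTTTCCGGACTTGGCTTT gives AAAGCCAAGTCCGGAAAACGGT, found at positions 59–80 on the template; the primer anneals here to the top strand with its 3' end pointing upstream.
The product is the template from position 17 through 80 (64 bp).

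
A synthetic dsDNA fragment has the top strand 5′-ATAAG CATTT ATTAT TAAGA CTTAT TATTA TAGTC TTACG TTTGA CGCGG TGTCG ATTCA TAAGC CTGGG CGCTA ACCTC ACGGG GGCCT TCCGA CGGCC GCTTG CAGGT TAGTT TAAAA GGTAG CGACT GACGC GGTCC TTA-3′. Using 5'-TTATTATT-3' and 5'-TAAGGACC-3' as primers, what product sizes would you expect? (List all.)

The forward primer TTATTATT matches the top strand at positions 9–16, 22–29.
The reverse primer's reverse complement is GGTCCTTA, matching at positions 136–143.
Each forward site pairs with the reverse site to give a product ending at position 143: sizes 135, 122 bp.

135 bp, 122 bp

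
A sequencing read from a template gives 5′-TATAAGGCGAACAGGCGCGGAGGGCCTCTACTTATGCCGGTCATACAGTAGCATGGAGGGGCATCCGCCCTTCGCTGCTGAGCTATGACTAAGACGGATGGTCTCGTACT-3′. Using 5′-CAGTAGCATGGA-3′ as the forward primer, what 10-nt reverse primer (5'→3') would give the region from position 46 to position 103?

5'-GACCATCCGT-3'

The product's 3' end on the top strand is position 103.
The reverse primer anneals to the top strand over positions 94–103, i.e. to ACGGATGGTC.
Its sequence written 5'→3' is the reverse complement: GACCATCCGT.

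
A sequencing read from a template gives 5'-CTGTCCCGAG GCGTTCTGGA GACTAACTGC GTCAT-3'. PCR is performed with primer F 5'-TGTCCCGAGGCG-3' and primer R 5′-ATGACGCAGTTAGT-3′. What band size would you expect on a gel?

34 bp

Forward primer TGTCCCGAGGCG is found on the top strand at positions 2–13.
Taking the reverse complement of ATGACGCAGTTAGT gives ACTAACTGCGTCAT, found at positions 22–35 on the template; the primer anneals here to the top strand with its 3' end pointing upstream.
Amplicon spans positions 2–35: 34 bp.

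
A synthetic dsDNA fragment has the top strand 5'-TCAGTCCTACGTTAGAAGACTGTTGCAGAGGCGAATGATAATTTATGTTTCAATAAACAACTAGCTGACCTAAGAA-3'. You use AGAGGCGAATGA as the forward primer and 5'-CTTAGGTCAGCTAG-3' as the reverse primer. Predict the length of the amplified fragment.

48 bp

Scanning the template, AGAGGCGAATGA occurs at positions 27–38; this primer anneals to the bottom strand there with its 3' end pointing downstream.
The reverse primer's reverse complement is CTAGCTGACCTAAG, which matches the template at positions 61–74.
Amplicon spans positions 27–74: 48 bp.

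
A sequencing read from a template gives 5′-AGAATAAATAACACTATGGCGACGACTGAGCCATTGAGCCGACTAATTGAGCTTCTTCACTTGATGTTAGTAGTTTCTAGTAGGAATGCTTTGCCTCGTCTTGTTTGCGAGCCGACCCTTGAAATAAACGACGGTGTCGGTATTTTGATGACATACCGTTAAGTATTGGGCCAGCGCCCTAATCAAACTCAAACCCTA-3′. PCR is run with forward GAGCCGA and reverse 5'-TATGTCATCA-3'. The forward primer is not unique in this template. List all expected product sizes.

The forward primer GAGCCGA matches the top strand at positions 36–42, 109–115.
The reverse primer's reverse complement is TGATGACATA, matching at positions 146–155.
Each forward site pairs with the reverse site to give a product ending at position 155: sizes 120, 47 bp.

120 bp, 47 bp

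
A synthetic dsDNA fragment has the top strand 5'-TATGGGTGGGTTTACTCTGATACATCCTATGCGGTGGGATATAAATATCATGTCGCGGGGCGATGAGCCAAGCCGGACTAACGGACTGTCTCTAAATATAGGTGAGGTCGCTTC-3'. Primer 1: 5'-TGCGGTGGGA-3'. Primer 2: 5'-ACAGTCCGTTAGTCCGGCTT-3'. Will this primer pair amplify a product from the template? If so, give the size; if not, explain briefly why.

Primer 1 (TGCGGTGGGA) matches the top strand at positions 30–39; it acts as a forward primer.
Primer 2's reverse complement is AAGCCGGACTAACGGACTGT, matching the top strand at positions 70–89; it acts as a reverse primer.
The 3' ends face each other across positions 30–89, giving a 60 bp product.

Yes — a 60 bp product.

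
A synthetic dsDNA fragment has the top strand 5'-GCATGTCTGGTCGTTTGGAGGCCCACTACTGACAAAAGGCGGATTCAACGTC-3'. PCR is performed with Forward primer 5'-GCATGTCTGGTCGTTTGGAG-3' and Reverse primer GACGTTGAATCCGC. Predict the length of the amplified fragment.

52 bp

The forward primer matches the template at positions 1–20.
The reverse primer's reverse complement is GCGGATTCAACGTC, which matches the template at positions 39–52.
The product runs from position 1 to position 52, so its length is 52 − 1 + 1 = 52 bp.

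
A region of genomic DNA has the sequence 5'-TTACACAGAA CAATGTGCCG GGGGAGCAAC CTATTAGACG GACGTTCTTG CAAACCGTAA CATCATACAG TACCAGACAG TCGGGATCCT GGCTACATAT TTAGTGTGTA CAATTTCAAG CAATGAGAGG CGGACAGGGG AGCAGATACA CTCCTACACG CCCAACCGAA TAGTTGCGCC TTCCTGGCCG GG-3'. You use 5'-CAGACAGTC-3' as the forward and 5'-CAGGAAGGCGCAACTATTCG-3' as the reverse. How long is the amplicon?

113 bp

Forward primer CAGACAGTC is found on the top strand at positions 74–82.
Taking the reverse complement of CAGGAAGGCGCAACTATTCG gives CGAATAGTTGCGCCTTCCTG, found at positions 167–186 on the template; the primer anneals here to the top strand with its 3' end pointing upstream.
Amplicon spans positions 74–186: 113 bp.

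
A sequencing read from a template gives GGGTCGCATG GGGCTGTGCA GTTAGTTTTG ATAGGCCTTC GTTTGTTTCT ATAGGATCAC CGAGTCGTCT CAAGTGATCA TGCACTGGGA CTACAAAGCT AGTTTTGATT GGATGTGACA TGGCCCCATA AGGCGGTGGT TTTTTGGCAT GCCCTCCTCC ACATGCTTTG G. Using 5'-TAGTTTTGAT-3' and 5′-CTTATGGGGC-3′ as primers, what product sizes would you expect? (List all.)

110 bp, 33 bp

The forward primer TAGTTTTGAT matches the top strand at positions 23–32, 100–109.
The reverse primer's reverse complement is GCCCCATAAG, matching at positions 123–132.
Each forward site pairs with the reverse site to give a product ending at position 132: sizes 110, 33 bp.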